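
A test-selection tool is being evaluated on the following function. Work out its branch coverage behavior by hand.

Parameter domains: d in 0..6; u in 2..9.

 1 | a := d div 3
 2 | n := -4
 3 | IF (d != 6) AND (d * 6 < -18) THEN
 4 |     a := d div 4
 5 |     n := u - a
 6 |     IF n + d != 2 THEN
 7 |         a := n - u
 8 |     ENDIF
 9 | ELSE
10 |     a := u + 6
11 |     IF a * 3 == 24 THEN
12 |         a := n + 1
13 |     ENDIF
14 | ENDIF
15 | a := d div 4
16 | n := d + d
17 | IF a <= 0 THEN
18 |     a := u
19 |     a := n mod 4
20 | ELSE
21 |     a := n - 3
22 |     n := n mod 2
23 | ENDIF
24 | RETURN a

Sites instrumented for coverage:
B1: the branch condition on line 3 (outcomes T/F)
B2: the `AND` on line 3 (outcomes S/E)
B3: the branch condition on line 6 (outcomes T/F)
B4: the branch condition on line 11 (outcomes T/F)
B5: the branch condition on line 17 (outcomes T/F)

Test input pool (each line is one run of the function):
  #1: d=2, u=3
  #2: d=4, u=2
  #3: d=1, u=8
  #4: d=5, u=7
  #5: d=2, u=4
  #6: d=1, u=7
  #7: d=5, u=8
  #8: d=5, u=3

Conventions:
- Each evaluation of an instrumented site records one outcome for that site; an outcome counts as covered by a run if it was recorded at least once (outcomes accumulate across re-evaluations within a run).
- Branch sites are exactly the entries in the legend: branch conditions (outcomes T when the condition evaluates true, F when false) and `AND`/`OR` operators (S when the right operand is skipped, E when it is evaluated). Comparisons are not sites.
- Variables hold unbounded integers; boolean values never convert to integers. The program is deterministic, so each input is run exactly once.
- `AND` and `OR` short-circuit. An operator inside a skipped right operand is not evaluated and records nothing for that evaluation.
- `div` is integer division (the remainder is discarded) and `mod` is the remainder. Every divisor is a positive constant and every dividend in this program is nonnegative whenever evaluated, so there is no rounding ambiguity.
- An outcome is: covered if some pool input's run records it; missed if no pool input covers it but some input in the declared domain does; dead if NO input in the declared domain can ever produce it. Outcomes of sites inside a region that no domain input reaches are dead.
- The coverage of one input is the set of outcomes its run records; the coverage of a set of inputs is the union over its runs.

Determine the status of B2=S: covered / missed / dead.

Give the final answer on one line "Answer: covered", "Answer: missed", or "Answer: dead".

no pool input records B2=S
but domain input (d=6, u=2) does record it -> reachable, so missed

Answer: missed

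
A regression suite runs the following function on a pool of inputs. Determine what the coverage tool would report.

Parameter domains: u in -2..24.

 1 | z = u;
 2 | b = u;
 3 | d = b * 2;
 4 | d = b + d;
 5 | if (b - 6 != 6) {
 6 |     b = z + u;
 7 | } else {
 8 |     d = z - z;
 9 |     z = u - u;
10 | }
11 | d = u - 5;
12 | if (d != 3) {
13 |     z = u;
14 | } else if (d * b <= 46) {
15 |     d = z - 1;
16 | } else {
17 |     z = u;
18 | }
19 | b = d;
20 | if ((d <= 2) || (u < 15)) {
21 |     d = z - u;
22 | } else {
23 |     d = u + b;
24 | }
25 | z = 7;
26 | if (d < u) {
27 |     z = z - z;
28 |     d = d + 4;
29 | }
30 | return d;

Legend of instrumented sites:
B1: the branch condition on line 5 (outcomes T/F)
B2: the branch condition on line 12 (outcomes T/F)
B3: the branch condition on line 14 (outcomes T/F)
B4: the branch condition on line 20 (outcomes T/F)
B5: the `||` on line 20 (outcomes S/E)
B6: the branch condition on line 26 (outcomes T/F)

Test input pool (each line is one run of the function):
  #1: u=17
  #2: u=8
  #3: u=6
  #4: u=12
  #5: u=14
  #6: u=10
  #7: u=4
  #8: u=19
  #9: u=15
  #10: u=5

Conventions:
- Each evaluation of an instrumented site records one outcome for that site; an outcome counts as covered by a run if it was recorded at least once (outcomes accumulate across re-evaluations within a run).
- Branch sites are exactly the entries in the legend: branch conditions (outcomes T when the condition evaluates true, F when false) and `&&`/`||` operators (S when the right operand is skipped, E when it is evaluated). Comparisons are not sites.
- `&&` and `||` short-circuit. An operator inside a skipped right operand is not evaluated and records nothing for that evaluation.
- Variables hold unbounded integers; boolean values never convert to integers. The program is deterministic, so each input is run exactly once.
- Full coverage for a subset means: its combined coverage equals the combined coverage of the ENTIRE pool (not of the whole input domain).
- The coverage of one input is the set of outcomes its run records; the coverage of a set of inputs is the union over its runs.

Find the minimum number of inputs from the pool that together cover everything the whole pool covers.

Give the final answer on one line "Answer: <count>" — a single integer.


run #1 (u=17) runs B1->T, B2->T, B5->E, B4->F, B6->F; records B1=T, B2=T, B4=F, B5=E, B6=F
run #2 (u=8) runs B1->T, B2->F, B3->F, B5->E, B4->T, B6->T; records B1=T, B2=F, B3=F, B4=T, B5=E, B6=T
run #3 (u=6) runs B1->T, B2->T, B5->S, B4->T, B6->T; records B1=T, B2=T, B4=T, B5=S, B6=T
run #4 (u=12) runs B1->F, B2->T, B5->E, B4->T, B6->T; records B1=F, B2=T, B4=T, B5=E, B6=T
run #5 (u=14) runs B1->T, B2->T, B5->E, B4->T, B6->T; records B1=T, B2=T, B4=T, B5=E, B6=T
run #6 (u=10) runs B1->T, B2->T, B5->E, B4->T, B6->T; records B1=T, B2=T, B4=T, B5=E, B6=T
run #7 (u=4) runs B1->T, B2->T, B5->S, B4->T, B6->T; records B1=T, B2=T, B4=T, B5=S, B6=T
run #8 (u=19) runs B1->T, B2->T, B5->E, B4->F, B6->F; records B1=T, B2=T, B4=F, B5=E, B6=F
run #9 (u=15) runs B1->T, B2->T, B5->E, B4->F, B6->F; records B1=T, B2=T, B4=F, B5=E, B6=F
run #10 (u=5) runs B1->T, B2->T, B5->S, B4->T, B6->T; records B1=T, B2=T, B4=T, B5=S, B6=T
together the pool reaches 11 outcomes: B1=T, B1=F, B2=T, B2=F, B3=F, B4=T, B4=F, B5=S, B5=E, B6=T, B6=F
every size-1 subset falls short of the 11 outcomes (best: 6/11)
every size-2 subset falls short of the 11 outcomes (best: 9/11)
every size-3 subset falls short of the 11 outcomes (best: 10/11)
inputs {1, 2, 3, 4} (size 4) cover everything; no size-4 subset with a lexicographically smaller index list covers all 11
Answer: 4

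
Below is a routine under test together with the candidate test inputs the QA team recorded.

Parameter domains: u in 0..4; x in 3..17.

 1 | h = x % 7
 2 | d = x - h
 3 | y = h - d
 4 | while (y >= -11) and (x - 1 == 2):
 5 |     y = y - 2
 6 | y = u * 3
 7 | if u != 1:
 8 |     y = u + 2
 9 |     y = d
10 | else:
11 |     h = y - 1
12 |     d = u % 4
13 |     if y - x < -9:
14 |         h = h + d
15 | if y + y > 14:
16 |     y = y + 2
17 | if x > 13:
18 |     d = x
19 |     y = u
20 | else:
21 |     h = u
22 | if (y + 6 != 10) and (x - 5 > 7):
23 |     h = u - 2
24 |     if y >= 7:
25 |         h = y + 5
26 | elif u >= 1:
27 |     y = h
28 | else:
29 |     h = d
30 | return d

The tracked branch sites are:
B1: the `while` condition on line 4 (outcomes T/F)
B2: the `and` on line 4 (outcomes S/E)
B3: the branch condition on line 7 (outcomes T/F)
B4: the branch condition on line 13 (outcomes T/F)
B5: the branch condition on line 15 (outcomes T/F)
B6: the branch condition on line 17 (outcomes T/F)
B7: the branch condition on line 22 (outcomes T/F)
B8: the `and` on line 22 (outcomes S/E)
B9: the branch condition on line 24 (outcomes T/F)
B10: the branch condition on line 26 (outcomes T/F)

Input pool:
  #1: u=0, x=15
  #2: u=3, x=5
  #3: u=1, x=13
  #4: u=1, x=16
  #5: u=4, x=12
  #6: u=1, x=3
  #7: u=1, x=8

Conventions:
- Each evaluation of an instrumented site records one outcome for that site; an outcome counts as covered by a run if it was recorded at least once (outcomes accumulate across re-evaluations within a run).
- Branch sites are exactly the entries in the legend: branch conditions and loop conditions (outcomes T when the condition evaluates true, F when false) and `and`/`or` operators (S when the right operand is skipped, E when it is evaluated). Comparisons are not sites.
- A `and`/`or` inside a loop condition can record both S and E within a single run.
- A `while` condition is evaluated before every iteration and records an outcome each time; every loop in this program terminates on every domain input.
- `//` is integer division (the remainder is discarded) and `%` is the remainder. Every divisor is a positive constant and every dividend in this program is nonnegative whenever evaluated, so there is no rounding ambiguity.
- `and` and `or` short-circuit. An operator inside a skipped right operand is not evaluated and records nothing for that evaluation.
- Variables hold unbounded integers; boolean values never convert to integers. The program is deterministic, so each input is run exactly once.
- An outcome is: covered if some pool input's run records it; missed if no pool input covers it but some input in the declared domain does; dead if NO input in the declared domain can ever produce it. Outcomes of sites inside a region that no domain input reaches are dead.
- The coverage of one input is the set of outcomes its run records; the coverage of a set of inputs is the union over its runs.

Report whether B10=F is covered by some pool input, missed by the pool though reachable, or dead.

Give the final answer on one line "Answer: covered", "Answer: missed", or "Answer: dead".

no pool input records B10=F
but domain input (u=0, x=3) does record it -> reachable, so missed

Answer: missed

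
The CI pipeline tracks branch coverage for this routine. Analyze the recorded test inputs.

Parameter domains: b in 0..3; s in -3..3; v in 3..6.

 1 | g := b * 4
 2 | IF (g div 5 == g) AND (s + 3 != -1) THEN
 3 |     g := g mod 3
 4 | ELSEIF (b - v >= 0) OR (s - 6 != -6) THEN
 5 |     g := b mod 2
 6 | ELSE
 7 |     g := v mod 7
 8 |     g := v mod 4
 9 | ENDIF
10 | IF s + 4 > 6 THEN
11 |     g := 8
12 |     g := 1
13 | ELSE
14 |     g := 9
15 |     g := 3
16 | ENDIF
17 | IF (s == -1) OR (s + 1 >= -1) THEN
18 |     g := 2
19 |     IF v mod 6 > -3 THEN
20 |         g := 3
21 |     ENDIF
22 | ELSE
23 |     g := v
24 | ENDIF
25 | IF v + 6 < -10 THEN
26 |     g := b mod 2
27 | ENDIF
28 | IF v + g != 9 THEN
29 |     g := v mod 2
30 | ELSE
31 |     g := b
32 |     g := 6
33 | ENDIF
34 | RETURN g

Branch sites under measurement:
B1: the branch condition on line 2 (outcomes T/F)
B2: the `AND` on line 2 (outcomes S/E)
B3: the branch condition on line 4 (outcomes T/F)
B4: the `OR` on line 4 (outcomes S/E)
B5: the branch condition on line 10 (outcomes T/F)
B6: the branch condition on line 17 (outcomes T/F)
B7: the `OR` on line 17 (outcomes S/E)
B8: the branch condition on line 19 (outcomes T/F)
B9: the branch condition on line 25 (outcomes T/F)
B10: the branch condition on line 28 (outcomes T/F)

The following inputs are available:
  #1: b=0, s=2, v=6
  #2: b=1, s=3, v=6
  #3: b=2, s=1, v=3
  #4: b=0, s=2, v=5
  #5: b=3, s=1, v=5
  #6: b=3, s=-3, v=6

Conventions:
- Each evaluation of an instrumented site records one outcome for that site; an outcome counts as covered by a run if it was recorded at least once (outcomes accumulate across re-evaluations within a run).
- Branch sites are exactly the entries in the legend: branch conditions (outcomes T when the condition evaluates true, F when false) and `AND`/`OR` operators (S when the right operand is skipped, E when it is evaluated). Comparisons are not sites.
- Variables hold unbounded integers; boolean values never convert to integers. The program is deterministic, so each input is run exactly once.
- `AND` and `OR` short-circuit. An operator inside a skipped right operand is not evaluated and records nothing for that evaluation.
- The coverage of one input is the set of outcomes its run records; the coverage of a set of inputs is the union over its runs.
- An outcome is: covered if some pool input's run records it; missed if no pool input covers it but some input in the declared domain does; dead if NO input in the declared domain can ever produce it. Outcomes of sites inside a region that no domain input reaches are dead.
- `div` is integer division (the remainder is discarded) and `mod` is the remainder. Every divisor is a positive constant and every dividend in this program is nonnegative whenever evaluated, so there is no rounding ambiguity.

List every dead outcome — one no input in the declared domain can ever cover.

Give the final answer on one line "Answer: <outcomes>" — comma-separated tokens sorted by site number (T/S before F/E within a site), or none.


sweeping the full domain (112 inputs) for each outcome:
  B8=F: never recorded by any domain input -> dead
  B9=T: never recorded by any domain input -> dead
  reachable outcomes have witnesses, e.g. B1=T (e.g. b=0, s=-3, v=3), B1=F (e.g. b=1, s=-3, v=3), B2=S (e.g. b=1, s=-3, v=3), B2=E (e.g. b=0, s=-3, v=3)
Answer: B8=F, B9=T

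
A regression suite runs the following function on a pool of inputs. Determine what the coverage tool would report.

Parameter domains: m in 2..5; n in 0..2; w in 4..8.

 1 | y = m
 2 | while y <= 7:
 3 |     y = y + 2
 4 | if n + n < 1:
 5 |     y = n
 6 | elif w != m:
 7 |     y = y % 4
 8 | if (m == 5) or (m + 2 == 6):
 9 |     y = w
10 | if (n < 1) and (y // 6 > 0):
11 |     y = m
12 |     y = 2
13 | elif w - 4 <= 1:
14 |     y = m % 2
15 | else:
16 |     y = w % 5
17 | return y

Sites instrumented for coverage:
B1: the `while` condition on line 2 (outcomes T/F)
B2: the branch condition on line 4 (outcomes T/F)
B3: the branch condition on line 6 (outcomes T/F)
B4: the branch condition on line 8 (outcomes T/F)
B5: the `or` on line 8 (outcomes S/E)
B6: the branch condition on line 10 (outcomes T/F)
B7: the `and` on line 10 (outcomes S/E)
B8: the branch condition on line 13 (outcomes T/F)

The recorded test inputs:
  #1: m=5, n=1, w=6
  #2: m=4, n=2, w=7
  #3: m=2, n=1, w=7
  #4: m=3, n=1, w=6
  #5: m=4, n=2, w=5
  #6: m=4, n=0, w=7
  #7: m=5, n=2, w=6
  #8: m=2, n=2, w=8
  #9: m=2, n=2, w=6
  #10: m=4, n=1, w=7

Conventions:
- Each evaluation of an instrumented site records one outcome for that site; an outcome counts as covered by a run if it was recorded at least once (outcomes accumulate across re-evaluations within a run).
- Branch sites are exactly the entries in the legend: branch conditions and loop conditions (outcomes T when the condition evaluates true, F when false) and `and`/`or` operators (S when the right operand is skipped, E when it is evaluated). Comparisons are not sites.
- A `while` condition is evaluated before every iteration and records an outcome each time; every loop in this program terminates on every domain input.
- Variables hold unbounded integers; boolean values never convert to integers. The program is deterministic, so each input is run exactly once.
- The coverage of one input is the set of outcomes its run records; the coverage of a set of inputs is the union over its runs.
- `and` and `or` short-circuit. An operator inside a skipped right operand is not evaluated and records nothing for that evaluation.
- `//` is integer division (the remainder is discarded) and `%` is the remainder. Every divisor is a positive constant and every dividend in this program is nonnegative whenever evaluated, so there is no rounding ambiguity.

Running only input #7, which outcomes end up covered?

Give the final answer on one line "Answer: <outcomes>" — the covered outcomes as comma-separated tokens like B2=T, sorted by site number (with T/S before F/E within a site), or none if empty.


Tracing the run of input #7 (m=5, n=2, w=6):
  B1->T, B1->T, B1->F, B2->F, B3->T, B5->S, B4->T, B7->S, B6->F, B8->F
deduplicating events, the covered set is: B1=T, B1=F, B2=F, B3=T, B4=T, B5=S, B6=F, B7=S, B8=F
Answer: B1=T, B1=F, B2=F, B3=T, B4=T, B5=S, B6=F, B7=S, B8=F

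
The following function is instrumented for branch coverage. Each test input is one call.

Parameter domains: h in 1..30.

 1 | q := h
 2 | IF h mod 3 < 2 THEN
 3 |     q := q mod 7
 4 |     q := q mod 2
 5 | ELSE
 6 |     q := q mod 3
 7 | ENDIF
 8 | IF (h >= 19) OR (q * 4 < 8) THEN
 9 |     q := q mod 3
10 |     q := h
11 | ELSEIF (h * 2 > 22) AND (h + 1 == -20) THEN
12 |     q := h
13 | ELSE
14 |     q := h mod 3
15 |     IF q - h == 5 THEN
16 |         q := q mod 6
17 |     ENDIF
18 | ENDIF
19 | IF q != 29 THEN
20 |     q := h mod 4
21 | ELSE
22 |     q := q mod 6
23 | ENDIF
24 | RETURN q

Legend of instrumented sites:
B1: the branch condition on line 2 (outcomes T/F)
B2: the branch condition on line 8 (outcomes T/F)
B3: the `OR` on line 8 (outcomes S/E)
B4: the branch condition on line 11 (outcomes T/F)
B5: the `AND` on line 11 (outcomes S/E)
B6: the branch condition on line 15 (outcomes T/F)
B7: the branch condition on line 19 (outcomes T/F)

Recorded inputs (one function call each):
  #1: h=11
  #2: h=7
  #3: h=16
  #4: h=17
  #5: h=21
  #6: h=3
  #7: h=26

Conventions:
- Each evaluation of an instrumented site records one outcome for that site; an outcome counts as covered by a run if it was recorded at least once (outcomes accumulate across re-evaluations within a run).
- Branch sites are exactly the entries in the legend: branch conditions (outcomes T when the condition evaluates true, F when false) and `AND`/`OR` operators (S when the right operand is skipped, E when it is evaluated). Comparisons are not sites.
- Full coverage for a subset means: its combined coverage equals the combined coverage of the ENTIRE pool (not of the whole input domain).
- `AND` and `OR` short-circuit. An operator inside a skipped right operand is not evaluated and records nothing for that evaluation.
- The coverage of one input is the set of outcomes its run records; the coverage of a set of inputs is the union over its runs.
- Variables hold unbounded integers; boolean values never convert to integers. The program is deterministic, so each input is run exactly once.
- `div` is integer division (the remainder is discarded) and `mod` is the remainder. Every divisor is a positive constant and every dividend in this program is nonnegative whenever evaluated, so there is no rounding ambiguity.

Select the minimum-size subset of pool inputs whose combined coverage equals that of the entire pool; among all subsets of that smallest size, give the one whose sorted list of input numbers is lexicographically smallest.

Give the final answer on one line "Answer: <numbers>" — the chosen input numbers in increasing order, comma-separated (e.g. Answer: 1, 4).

input #1, h=11: events B1->F, B3->E, B2->F, B5->S, B4->F, B6->F, B7->T; outcomes B1=F, B2=F, B3=E, B4=F, B5=S, B6=F, B7=T
input #2, h=7: events B1->T, B3->E, B2->T, B7->T; outcomes B1=T, B2=T, B3=E, B7=T
input #3, h=16: events B1->T, B3->E, B2->T, B7->T; outcomes B1=T, B2=T, B3=E, B7=T
input #4, h=17: events B1->F, B3->E, B2->F, B5->E, B4->F, B6->F, B7->T; outcomes B1=F, B2=F, B3=E, B4=F, B5=E, B6=F, B7=T
input #5, h=21: events B1->T, B3->S, B2->T, B7->T; outcomes B1=T, B2=T, B3=S, B7=T
input #6, h=3: events B1->T, B3->E, B2->T, B7->T; outcomes B1=T, B2=T, B3=E, B7=T
input #7, h=26: events B1->F, B3->S, B2->T, B7->T; outcomes B1=F, B2=T, B3=S, B7=T
union over all inputs: B1=T, B1=F, B2=T, B2=F, B3=S, B3=E, B4=F, B5=S, B5=E, B6=F, B7=T (11 outcomes)
every size-1 subset falls short of the 11 outcomes (best: 7/11)
every size-2 subset falls short of the 11 outcomes (best: 10/11)
inputs {1, 4, 5} (size 3) cover everything; no size-3 subset with a lexicographically smaller index list covers all 11

Answer: 1, 4, 5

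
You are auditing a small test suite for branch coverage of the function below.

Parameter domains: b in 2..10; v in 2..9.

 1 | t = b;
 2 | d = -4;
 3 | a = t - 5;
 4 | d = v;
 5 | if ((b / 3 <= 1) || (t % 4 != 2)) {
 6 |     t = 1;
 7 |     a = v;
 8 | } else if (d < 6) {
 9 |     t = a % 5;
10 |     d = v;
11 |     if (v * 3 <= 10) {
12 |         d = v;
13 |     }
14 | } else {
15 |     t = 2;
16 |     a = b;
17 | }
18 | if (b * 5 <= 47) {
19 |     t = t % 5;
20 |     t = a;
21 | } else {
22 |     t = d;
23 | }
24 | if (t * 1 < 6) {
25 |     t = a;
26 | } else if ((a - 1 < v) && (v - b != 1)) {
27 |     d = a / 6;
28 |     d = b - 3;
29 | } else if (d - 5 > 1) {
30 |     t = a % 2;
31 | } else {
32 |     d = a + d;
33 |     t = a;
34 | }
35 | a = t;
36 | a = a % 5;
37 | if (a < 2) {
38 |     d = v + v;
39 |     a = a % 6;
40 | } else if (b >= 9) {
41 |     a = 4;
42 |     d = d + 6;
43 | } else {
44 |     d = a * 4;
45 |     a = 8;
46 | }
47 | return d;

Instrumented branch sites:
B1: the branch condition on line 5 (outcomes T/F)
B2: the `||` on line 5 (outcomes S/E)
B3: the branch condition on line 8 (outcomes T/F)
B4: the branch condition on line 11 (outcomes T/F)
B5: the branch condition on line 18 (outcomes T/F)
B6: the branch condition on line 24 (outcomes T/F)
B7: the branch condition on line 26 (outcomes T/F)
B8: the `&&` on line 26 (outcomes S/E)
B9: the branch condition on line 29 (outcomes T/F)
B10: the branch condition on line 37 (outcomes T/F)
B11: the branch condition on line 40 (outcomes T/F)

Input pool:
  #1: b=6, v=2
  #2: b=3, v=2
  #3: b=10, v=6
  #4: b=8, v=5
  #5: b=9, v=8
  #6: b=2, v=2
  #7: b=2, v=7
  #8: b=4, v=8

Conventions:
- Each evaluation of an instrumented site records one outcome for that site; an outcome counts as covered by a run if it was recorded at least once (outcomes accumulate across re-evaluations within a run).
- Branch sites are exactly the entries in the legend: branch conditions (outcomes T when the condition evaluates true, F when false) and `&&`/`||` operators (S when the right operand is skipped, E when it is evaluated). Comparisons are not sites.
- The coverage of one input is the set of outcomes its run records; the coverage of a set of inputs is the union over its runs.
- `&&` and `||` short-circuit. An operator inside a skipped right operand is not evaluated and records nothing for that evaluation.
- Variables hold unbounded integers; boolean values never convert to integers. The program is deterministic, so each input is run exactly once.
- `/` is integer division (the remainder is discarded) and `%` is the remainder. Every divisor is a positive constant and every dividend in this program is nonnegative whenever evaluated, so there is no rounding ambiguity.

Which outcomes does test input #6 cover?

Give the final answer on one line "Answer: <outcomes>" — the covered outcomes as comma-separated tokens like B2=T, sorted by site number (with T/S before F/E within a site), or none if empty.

Tracing the run of input #6 (b=2, v=2):
  B2->S, B1->T, B5->T, B6->T, B10->F, B11->F
deduplicating events, the covered set is: B1=T, B2=S, B5=T, B6=T, B10=F, B11=F

Answer: B1=T, B2=S, B5=T, B6=T, B10=F, B11=F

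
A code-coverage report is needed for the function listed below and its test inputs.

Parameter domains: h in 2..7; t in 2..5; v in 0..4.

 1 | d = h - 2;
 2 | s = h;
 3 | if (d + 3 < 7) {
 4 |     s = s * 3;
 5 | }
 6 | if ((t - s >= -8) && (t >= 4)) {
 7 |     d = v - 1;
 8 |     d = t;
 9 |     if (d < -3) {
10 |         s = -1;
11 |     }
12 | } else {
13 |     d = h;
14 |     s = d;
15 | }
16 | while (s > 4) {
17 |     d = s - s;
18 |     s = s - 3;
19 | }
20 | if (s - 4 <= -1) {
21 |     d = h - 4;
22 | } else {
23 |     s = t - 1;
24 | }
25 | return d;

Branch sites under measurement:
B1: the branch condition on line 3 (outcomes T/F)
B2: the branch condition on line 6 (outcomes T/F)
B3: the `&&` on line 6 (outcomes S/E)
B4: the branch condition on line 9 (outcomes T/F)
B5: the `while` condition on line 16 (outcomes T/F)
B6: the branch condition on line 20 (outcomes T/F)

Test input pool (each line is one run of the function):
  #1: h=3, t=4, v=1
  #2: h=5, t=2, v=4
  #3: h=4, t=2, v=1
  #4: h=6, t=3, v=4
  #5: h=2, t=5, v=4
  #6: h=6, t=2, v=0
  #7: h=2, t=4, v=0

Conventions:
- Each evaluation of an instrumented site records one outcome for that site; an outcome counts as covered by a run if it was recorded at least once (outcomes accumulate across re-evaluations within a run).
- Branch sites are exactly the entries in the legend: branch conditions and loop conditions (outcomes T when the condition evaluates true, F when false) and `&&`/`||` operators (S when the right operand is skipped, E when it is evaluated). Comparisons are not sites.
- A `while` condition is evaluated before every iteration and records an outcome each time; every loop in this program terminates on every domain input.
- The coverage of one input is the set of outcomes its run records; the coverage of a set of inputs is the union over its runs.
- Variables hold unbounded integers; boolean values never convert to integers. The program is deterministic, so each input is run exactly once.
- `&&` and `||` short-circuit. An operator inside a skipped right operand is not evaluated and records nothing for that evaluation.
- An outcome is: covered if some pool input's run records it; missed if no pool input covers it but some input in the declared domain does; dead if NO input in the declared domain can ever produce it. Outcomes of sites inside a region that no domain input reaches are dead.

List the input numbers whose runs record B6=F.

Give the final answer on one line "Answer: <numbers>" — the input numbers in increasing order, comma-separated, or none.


input #1 (h=3, t=4, v=1): never hits B6=F
input #2 (h=5, t=2, v=4): never hits B6=F
input #3 (h=4, t=2, v=1): hits B6=F
input #4 (h=6, t=3, v=4): never hits B6=F
input #5 (h=2, t=5, v=4): never hits B6=F
input #6 (h=6, t=2, v=0): never hits B6=F
input #7 (h=2, t=4, v=0): never hits B6=F
Answer: 3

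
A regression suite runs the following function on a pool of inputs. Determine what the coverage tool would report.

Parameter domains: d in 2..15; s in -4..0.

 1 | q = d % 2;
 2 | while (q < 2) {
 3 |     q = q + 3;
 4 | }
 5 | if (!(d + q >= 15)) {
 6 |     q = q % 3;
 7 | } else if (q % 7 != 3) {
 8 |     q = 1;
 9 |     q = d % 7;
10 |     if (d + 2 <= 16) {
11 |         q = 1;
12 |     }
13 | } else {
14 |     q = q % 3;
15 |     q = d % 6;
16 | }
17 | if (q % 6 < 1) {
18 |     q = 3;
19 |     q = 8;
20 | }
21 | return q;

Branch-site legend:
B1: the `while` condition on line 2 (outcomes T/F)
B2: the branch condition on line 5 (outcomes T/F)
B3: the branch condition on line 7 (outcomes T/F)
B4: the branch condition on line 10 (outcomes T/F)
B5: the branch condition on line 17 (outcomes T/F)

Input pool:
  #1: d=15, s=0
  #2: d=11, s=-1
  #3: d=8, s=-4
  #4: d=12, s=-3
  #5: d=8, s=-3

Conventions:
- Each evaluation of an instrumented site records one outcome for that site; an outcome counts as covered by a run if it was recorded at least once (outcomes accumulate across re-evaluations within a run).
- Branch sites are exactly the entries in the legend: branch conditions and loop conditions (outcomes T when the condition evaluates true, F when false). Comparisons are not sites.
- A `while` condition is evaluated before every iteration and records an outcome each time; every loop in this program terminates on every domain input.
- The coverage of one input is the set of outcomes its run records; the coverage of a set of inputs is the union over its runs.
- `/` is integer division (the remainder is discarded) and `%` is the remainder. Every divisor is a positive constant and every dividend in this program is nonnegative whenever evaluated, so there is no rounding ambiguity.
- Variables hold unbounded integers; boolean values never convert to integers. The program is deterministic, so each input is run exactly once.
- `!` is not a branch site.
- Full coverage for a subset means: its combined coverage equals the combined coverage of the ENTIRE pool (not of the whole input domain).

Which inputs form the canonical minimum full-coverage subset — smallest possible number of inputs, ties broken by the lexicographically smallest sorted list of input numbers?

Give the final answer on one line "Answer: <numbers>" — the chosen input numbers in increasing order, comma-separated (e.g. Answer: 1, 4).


input #1 (d=15, s=0): covers B1=T, B1=F, B2=F, B3=T, B4=F, B5=F
input #2 (d=11, s=-1): covers B1=T, B1=F, B2=F, B3=T, B4=T, B5=F
input #3 (d=8, s=-4): covers B1=T, B1=F, B2=T, B5=T
input #4 (d=12, s=-3): covers B1=T, B1=F, B2=F, B3=F, B5=T
input #5 (d=8, s=-3): covers B1=T, B1=F, B2=T, B5=T
pool-wide coverage (10 outcomes): B1=T, B1=F, B2=T, B2=F, B3=T, B3=F, B4=T, B4=F, B5=T, B5=F
every size-1 subset falls short of the 10 outcomes (best: 6/10)
every size-2 subset falls short of the 10 outcomes (best: 8/10)
every size-3 subset falls short of the 10 outcomes (best: 9/10)
size 4: inputs {1, 2, 3, 4} cover all 10 outcomes, and no lexicographically smaller subset of this size does
Answer: 1, 2, 3, 4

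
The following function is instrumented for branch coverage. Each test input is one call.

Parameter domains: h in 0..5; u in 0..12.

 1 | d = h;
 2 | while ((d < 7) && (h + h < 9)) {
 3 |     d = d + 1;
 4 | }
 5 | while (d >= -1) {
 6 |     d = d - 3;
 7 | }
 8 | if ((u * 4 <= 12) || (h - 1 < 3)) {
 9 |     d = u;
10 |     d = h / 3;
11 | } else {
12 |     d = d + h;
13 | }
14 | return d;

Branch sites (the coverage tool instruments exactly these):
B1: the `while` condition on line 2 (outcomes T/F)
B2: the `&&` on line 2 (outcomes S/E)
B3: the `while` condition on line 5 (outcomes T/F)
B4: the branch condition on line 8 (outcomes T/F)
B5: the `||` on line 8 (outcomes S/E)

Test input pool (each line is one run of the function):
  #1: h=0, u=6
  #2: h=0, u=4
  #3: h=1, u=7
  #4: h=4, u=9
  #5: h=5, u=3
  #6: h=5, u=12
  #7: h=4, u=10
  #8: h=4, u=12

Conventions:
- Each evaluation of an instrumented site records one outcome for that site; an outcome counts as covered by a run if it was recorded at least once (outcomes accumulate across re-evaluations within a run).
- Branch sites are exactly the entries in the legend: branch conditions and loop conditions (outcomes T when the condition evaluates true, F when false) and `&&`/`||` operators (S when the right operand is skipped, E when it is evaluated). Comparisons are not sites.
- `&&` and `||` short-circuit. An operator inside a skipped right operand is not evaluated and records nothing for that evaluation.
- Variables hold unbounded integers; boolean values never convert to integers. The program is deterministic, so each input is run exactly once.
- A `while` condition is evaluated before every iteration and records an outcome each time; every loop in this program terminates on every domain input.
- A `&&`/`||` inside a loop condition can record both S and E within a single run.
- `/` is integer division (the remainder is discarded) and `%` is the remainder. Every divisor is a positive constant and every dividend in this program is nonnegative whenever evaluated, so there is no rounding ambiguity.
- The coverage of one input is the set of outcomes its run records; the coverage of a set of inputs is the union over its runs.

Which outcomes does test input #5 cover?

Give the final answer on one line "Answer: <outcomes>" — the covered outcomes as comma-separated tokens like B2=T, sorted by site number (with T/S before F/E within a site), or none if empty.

Simulating input #5 (h=5, u=3) step by step:
  B2->E, B1->F, B3->T, B3->T, B3->T, B3->F, B5->S, B4->T
collecting distinct outcomes: B1=F, B2=E, B3=T, B3=F, B4=T, B5=S

Answer: B1=F, B2=E, B3=T, B3=F, B4=T, B5=S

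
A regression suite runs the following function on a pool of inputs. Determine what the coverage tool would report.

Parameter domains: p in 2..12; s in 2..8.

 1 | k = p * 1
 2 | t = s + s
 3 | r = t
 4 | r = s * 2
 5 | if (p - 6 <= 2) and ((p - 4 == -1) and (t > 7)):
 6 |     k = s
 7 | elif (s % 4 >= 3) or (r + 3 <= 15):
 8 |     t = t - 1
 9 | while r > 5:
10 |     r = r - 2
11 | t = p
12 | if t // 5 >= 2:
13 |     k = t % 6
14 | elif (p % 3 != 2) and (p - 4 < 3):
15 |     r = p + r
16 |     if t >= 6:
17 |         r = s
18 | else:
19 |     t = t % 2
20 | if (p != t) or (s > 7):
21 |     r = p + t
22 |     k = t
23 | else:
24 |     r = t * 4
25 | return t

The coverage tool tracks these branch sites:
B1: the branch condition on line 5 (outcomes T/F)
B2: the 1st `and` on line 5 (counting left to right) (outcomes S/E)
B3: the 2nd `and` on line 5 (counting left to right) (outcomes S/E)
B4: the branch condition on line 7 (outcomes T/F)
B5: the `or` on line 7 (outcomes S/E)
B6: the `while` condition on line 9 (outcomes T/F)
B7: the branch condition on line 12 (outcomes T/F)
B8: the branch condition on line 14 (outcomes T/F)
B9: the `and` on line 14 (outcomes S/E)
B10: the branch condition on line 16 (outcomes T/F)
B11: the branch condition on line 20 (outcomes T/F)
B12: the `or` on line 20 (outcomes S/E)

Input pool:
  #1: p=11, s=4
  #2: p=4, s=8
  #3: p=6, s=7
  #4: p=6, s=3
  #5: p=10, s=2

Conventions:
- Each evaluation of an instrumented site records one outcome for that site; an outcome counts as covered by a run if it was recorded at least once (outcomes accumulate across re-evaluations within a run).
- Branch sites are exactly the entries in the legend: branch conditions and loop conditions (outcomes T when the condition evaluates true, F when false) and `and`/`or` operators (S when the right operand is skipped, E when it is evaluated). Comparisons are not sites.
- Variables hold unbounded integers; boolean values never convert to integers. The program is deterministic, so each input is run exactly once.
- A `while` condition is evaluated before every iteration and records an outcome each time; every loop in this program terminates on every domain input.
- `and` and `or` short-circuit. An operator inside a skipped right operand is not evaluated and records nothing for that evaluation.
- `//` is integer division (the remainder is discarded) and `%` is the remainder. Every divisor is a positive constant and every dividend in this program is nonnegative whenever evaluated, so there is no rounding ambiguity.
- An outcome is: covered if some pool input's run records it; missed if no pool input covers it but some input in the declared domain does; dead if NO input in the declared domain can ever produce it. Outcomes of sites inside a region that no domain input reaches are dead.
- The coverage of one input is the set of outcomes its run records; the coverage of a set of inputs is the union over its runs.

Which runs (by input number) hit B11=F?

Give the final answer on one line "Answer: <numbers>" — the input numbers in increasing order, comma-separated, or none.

input #1 (p=11, s=4): covers B11=F
input #2 (p=4, s=8): misses B11=F
input #3 (p=6, s=7): covers B11=F
input #4 (p=6, s=3): covers B11=F
input #5 (p=10, s=2): covers B11=F

Answer: 1, 3, 4, 5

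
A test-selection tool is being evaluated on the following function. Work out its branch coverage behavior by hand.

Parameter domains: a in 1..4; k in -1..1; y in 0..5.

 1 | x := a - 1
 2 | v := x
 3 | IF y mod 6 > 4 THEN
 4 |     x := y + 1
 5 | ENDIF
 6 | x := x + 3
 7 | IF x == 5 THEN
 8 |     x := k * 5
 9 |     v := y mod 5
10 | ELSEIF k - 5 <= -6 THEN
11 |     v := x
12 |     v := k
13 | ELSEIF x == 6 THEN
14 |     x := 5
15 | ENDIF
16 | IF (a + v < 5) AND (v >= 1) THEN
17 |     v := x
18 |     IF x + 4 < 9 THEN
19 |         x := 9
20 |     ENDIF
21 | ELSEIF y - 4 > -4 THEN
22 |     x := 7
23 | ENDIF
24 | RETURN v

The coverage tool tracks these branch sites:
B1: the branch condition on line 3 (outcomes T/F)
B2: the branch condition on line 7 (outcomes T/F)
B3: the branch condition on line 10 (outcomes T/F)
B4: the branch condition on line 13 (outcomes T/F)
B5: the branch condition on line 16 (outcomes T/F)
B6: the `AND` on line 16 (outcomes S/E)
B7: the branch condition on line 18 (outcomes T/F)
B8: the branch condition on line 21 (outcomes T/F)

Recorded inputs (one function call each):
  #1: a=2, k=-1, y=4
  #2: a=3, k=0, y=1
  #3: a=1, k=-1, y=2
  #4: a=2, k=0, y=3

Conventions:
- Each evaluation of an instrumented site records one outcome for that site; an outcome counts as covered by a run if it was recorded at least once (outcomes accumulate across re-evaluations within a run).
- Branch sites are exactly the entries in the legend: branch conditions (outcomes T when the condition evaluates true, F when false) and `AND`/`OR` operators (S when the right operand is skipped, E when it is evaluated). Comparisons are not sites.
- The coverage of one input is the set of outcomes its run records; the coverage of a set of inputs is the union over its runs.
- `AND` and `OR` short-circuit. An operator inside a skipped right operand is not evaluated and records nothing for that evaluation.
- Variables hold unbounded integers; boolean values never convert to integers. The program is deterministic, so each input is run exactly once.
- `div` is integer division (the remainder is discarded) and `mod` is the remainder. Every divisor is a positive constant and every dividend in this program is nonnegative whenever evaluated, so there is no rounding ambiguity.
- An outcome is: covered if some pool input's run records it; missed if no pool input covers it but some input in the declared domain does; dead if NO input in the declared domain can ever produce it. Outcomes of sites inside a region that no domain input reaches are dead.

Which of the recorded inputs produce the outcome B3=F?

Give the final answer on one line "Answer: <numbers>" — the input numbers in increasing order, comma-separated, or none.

input #1 (a=2, k=-1, y=4): does not produce B3=F
input #2 (a=3, k=0, y=1): does not produce B3=F
input #3 (a=1, k=-1, y=2): does not produce B3=F
input #4 (a=2, k=0, y=3): produces B3=F

Answer: 4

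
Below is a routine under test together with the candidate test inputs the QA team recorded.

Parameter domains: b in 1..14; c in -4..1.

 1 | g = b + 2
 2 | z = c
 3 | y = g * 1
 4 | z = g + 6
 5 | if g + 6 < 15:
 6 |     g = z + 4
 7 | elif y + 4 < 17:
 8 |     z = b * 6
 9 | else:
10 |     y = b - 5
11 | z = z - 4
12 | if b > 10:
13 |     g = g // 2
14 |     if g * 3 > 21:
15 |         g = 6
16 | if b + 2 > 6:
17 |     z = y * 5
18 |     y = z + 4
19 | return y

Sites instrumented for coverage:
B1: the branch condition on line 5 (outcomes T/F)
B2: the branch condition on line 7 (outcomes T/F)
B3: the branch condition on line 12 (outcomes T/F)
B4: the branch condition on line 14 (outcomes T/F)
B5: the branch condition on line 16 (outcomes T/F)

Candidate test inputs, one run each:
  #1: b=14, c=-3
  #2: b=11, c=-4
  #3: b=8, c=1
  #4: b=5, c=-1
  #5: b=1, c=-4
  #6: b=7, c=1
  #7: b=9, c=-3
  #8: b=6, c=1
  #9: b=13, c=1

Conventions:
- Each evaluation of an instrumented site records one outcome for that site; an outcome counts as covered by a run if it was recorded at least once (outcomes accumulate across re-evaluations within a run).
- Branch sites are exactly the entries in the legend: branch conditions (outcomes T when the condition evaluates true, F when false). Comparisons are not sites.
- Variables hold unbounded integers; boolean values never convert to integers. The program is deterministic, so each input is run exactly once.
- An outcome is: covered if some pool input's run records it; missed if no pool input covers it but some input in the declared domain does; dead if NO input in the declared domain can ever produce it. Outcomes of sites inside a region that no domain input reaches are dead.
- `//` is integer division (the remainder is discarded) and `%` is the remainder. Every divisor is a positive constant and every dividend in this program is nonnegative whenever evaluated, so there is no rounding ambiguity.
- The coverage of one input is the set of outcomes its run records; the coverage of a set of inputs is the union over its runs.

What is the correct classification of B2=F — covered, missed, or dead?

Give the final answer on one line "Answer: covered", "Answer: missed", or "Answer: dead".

B2=F is recorded by pool input(s) 1, 2, 9 -> covered

Answer: covered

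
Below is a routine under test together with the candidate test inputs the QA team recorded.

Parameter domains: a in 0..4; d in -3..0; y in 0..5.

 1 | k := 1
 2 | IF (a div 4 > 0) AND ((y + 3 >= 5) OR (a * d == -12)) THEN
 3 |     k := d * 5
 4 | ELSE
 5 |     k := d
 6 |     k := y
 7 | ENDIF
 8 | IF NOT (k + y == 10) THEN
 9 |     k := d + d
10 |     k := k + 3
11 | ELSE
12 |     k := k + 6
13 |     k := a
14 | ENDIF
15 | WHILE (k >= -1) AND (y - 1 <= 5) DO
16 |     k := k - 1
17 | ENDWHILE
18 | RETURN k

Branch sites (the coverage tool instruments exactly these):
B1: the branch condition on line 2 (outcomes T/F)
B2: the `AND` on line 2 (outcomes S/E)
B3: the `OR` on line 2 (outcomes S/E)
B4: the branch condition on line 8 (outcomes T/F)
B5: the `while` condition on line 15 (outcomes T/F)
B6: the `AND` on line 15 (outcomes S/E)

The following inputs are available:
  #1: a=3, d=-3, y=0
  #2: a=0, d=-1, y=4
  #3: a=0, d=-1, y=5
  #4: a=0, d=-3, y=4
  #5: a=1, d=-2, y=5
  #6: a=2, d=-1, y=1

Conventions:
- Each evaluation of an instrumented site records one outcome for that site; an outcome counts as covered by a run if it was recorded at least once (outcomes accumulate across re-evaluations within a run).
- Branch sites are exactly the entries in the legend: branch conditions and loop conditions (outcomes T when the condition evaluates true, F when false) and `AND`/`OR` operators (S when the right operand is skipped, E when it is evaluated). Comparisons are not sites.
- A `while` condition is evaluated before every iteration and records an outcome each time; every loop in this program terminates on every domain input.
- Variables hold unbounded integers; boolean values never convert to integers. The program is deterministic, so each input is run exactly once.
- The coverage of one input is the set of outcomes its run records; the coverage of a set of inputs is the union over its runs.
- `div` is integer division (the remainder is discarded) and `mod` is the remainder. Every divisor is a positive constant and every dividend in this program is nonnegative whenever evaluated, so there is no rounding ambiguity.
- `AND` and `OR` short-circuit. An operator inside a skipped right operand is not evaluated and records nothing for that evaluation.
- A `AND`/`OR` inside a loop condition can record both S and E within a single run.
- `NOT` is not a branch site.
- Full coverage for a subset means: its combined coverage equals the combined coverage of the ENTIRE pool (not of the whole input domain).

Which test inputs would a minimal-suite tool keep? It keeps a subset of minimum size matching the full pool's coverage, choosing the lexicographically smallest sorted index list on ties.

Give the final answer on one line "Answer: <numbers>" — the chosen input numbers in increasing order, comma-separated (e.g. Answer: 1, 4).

test 1 (a=3, d=-3, y=0) fires B2->S, B1->F, B4->T, B6->S, B5->F; hits B1=F, B2=S, B4=T, B5=F, B6=S
test 2 (a=0, d=-1, y=4) fires B2->S, B1->F, B4->T, B6->E, B5->T, B6->E, B5->T, B6->E, B5->T, B6->S, B5->F; hits B1=F, B2=S, B4=T, B5=T, B5=F, B6=S, B6=E
test 3 (a=0, d=-1, y=5) fires B2->S, B1->F, B4->F, B6->E, B5->T, B6->E, B5->T, B6->S, B5->F; hits B1=F, B2=S, B4=F, B5=T, B5=F, B6=S, B6=E
test 4 (a=0, d=-3, y=4) fires B2->S, B1->F, B4->T, B6->S, B5->F; hits B1=F, B2=S, B4=T, B5=F, B6=S
test 5 (a=1, d=-2, y=5) fires B2->S, B1->F, B4->F, B6->E, B5->T, B6->E, B5->T, B6->E, B5->T, B6->S, B5->F; hits B1=F, B2=S, B4=F, B5=T, B5=F, B6=S, B6=E
test 6 (a=2, d=-1, y=1) fires B2->S, B1->F, B4->T, B6->E, B5->T, B6->E, B5->T, B6->E, B5->T, B6->S, B5->F; hits B1=F, B2=S, B4=T, B5=T, B5=F, B6=S, B6=E
union over all inputs: B1=F, B2=S, B4=T, B4=F, B5=T, B5=F, B6=S, B6=E (8 outcomes)
checked all size-1 subsets: none covers 8 outcomes (max 7/8)
size 2: inputs {1, 3} cover all 8 outcomes, and no lexicographically smaller subset of this size does

Answer: 1, 3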